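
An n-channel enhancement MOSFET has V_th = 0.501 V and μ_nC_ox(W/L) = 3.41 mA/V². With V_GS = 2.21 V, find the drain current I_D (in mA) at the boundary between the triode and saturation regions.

I_D = 4.98 mA

At the boundary V_DS = V_ov = V_GS − V_th = 2.21 − 0.501 = 1.71 V.
I_D = ½ k_n V_ov² = 0.5 × 3.41 × 1.71² = 4.98 mA.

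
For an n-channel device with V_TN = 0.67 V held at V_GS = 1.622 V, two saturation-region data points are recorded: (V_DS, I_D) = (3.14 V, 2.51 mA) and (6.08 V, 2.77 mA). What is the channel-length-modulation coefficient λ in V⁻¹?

λ = 0.0396 V⁻¹

With V_GS fixed, I_D ∝ (1 + λ V_DS) in saturation, so I_D2/I_D1 = (1 + λ V_DS2)/(1 + λ V_DS1).
2.77/2.51 = 1.104 = (1 + 6.08 λ)/(1 + 3.14 λ).
Solving: λ (I_D1 V_DS2 − I_D2 V_DS1) = I_D2 − I_D1, so λ = (2.77 − 2.51) / (2.51 × 6.08 − 2.77 × 3.14) = 0.26 / 6.56 = 0.0396 V⁻¹.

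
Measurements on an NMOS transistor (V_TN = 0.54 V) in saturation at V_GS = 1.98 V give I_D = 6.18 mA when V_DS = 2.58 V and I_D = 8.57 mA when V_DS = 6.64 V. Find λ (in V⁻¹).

With V_GS fixed, I_D ∝ (1 + λ V_DS) in saturation, so I_D2/I_D1 = (1 + λ V_DS2)/(1 + λ V_DS1).
8.57/6.18 = 1.387 = (1 + 6.64 λ)/(1 + 2.58 λ).
Solving: λ (I_D1 V_DS2 − I_D2 V_DS1) = I_D2 − I_D1, so λ = (8.57 − 6.18) / (6.18 × 6.64 − 8.57 × 2.58) = 2.39 / 18.9 = 0.126 V⁻¹.

λ = 0.126 V⁻¹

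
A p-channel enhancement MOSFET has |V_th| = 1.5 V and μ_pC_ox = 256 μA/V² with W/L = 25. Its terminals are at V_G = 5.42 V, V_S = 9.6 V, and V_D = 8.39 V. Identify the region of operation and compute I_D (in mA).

V_SG = V_S − V_G = 9.6 − 5.42 = 4.18 V; V_SD = V_S − V_D = 9.6 − 8.39 = 1.21 V.
k_p = μ_pC_ox · (W/L) = 6.4 mA/V².
V_ov = V_SG − |V_th| = 4.18 − 1.5 = 2.68 V.
Since V_SD = 1.21 V < V_ov = 2.68 V, the device is in the triode region.
I_D = k_p [V_ov · V_SD − ½ V_SD²] = 6.4 × [2.68 × 1.21 − 0.5 × 1.21²] = 16.1 mA.

Triode; I_D = 16.1 mA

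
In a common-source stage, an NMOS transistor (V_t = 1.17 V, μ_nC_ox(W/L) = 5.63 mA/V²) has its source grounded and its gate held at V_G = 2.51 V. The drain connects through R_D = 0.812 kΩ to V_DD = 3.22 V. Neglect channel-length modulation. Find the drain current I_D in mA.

I_D = 3.29 mA

V_GS = V_G = 2.51 V, so V_ov = 2.51 − 1.17 = 1.34 V.
Assume saturation: I_D = ½ k_n V_ov² = 0.5 × 5.63 × 1.34² = 5.05 mA, giving V_DS = V_DD − I_D R_D = 3.22 − 5.05 × 0.812 = -0.884 V.
But -0.884 V < V_ov = 1.34 V, so the device is actually in triode.
In triode I_D = k_n[V_ov V_DS − ½ V_DS²] and I_D = (V_DD − V_DS)/R_D. Equating: 2.29 V_DS² − 7.126 V_DS + 3.22 = 0, giving V_DS = 0.548 V (the root below V_ov).
I_D = (3.22 − 0.548) / 0.812 = 3.29 mA.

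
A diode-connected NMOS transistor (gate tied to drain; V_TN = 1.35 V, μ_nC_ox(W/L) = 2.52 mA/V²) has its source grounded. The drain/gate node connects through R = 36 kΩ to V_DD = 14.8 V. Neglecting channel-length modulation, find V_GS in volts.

V_GS = 1.88 V

With gate tied to drain, V_GS = V_DS ≥ V_GS − V_TN, so the device is in saturation.
KCL at the drain: ½ k_n (V_GS − V_TN)² = (V_DD − V_GS)/R.
Let x = V_GS − 1.35. Then 45.4 x² + x − 13.45 = 0, giving x = 0.534 V (positive root), so V_GS = 1.88 V.
I_D = (V_DD − V_GS)/R = (14.8 − 1.88) / 36 = 0.359 mA.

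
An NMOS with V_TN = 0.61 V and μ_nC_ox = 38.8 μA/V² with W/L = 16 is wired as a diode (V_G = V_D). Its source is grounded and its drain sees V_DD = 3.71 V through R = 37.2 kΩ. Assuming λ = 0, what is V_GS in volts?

With gate tied to drain, V_GS = V_DS ≥ V_GS − V_TN, so the device is in saturation.
k_n = μ_nC_ox · (W/L) = 0.6208 mA/V².
KCL at the drain: ½ k_n (V_GS − V_TN)² = (V_DD − V_GS)/R.
Let x = V_GS − 0.61. Then 11.5 x² + x − 3.1 = 0, giving x = 0.477 V (positive root), so V_GS = 1.09 V.
I_D = (V_DD − V_GS)/R = (3.71 − 1.09) / 37.2 = 0.0705 mA.

V_GS = 1.09 V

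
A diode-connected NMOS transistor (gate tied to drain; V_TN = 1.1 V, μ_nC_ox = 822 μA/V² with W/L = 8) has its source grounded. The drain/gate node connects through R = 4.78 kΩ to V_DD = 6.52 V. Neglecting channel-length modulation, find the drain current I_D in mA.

With gate tied to drain, V_GS = V_DS ≥ V_GS − V_TN, so the device is in saturation.
k_n = μ_nC_ox · (W/L) = 6.576 mA/V².
KCL at the drain: ½ k_n (V_GS − V_TN)² = (V_DD − V_GS)/R.
Let x = V_GS − 1.1. Then 15.7 x² + x − 5.42 = 0, giving x = 0.556 V (positive root), so V_GS = 1.66 V.
I_D = (V_DD − V_GS)/R = (6.52 − 1.66) / 4.78 = 1.02 mA.

I_D = 1.02 mA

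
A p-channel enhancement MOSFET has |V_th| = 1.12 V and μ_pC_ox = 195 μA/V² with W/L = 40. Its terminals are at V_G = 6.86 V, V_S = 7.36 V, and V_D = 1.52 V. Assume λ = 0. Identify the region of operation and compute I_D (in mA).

V_SG = V_S − V_G = 7.36 − 6.86 = 0.5 V; V_SD = V_S − V_D = 7.36 − 1.52 = 5.84 V.
V_SG = 0.5 V < |V_th| = 1.12 V, so the transistor is in cutoff.

Cutoff; I_D = 0 mA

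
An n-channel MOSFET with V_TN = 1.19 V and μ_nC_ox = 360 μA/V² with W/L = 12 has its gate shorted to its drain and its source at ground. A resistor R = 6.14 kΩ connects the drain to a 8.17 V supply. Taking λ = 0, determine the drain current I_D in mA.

With gate tied to drain, V_GS = V_DS ≥ V_GS − V_TN, so the device is in saturation.
k_n = μ_nC_ox · (W/L) = 4.32 mA/V².
KCL at the drain: ½ k_n (V_GS − V_TN)² = (V_DD − V_GS)/R.
Let x = V_GS − 1.19. Then 13.3 x² + x − 6.98 = 0, giving x = 0.689 V (positive root), so V_GS = 1.88 V.
I_D = (V_DD − V_GS)/R = (8.17 − 1.88) / 6.14 = 1.02 mA.

I_D = 1.02 mA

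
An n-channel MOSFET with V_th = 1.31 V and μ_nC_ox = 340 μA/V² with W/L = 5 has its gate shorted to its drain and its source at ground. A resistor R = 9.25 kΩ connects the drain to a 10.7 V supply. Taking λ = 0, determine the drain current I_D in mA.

With gate tied to drain, V_GS = V_DS ≥ V_GS − V_th, so the device is in saturation.
k_n = μ_nC_ox · (W/L) = 1.7 mA/V².
KCL at the drain: ½ k_n (V_GS − V_th)² = (V_DD − V_GS)/R.
Let x = V_GS − 1.31. Then 7.86 x² + x − 9.39 = 0, giving x = 1.03 V (positive root), so V_GS = 2.34 V.
I_D = (V_DD − V_GS)/R = (10.7 − 2.34) / 9.25 = 0.904 mA.

I_D = 0.904 mA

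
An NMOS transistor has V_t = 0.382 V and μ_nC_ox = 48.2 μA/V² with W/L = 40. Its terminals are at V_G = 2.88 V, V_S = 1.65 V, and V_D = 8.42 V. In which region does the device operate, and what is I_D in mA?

V_GS = V_G − V_S = 2.88 − 1.65 = 1.23 V; V_DS = V_D − V_S = 8.42 − 1.65 = 6.77 V.
k_n = μ_nC_ox · (W/L) = 1.928 mA/V².
V_ov = V_GS − V_t = 1.23 − 0.382 = 0.848 V.
Since V_DS = 6.77 V ≥ V_ov = 0.848 V, the device is in saturation.
I_D = ½ k_n V_ov² = 0.5 × 1.928 × 0.848² = 0.693 mA.

Saturation; I_D = 0.693 mA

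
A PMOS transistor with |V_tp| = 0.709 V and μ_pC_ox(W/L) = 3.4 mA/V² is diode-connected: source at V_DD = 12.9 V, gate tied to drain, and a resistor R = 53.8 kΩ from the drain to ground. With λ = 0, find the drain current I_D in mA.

With gate tied to drain, V_SG = V_SD ≥ V_SG − |V_tp|, so the device is in saturation.
KCL at the drain: ½ k_p (V_SG − |V_tp|)² = (V_DD − V_SG)/R.
Let x = V_SG − 0.709. Then 91.5 x² + x − 12.19 = 0, giving x = 0.36 V (positive root), so V_SG = 1.07 V.
I_D = (V_DD − V_SG)/R = (12.9 − 1.07) / 53.8 = 0.22 mA.

I_D = 0.220 mA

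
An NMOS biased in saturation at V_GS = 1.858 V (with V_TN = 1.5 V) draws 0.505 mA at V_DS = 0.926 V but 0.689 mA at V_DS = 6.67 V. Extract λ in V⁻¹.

λ = 0.0674 V⁻¹

With V_GS fixed, I_D ∝ (1 + λ V_DS) in saturation, so I_D2/I_D1 = (1 + λ V_DS2)/(1 + λ V_DS1).
0.689/0.505 = 1.364 = (1 + 6.67 λ)/(1 + 0.926 λ).
Solving: λ (I_D1 V_DS2 − I_D2 V_DS1) = I_D2 − I_D1, so λ = (0.689 − 0.505) / (0.505 × 6.67 − 0.689 × 0.926) = 0.184 / 2.73 = 0.0674 V⁻¹.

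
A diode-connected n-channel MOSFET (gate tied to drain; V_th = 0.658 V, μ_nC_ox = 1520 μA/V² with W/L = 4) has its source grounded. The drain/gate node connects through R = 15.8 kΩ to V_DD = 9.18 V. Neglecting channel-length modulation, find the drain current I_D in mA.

With gate tied to drain, V_GS = V_DS ≥ V_GS − V_th, so the device is in saturation.
k_n = μ_nC_ox · (W/L) = 6.08 mA/V².
KCL at the drain: ½ k_n (V_GS − V_th)² = (V_DD − V_GS)/R.
Let x = V_GS − 0.658. Then 48 x² + x − 8.522 = 0, giving x = 0.411 V (positive root), so V_GS = 1.07 V.
I_D = (V_DD − V_GS)/R = (9.18 − 1.07) / 15.8 = 0.513 mA.

I_D = 0.513 mA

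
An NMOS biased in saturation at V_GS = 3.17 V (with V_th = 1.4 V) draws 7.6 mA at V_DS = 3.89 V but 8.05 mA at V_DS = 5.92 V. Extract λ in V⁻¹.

λ = 0.0329 V⁻¹

With V_GS fixed, I_D ∝ (1 + λ V_DS) in saturation, so I_D2/I_D1 = (1 + λ V_DS2)/(1 + λ V_DS1).
8.05/7.6 = 1.059 = (1 + 5.92 λ)/(1 + 3.89 λ).
Solving: λ (I_D1 V_DS2 − I_D2 V_DS1) = I_D2 − I_D1, so λ = (8.05 − 7.6) / (7.6 × 5.92 − 8.05 × 3.89) = 0.45 / 13.7 = 0.0329 V⁻¹.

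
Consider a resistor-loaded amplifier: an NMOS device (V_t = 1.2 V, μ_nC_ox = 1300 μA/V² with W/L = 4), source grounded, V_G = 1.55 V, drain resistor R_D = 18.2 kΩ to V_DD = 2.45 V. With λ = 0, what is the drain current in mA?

V_GS = V_G = 1.55 V, so V_ov = 1.55 − 1.2 = 0.35 V.
k_n = μ_nC_ox · (W/L) = 5.2 mA/V².
Assume saturation: I_D = ½ k_n V_ov² = 0.5 × 5.2 × 0.35² = 0.319 mA, giving V_DS = V_DD − I_D R_D = 2.45 − 0.319 × 18.2 = -3.35 V.
But -3.35 V < V_ov = 0.35 V, so the device is actually in triode.
In triode I_D = k_n[V_ov V_DS − ½ V_DS²] and I_D = (V_DD − V_DS)/R_D. Equating: 47.3 V_DS² − 34.12 V_DS + 2.45 = 0, giving V_DS = 0.0809 V (the root below V_ov).
I_D = (2.45 − 0.0809) / 18.2 = 0.13 mA.

I_D = 0.130 mA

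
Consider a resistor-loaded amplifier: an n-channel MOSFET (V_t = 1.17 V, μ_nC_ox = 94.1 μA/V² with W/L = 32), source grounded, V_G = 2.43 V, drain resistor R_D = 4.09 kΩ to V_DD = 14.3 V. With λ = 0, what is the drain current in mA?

V_GS = V_G = 2.43 V, so V_ov = 2.43 − 1.17 = 1.26 V.
k_n = μ_nC_ox · (W/L) = 3.011 mA/V².
Assume saturation: I_D = ½ k_n V_ov² = 0.5 × 3.011 × 1.26² = 2.39 mA, giving V_DS = V_DD − I_D R_D = 14.3 − 2.39 × 4.09 = 4.52 V.
V_DS = 4.52 V ≥ V_ov = 1.26 V, confirming saturation.

I_D = 2.39 mA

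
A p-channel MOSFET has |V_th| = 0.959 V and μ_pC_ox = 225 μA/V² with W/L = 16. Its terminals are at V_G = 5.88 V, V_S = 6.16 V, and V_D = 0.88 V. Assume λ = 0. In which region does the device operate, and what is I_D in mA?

Cutoff; I_D = 0 mA

V_SG = V_S − V_G = 6.16 − 5.88 = 0.28 V; V_SD = V_S − V_D = 6.16 − 0.88 = 5.28 V.
V_SG = 0.28 V < |V_th| = 0.959 V, so the transistor is in cutoff.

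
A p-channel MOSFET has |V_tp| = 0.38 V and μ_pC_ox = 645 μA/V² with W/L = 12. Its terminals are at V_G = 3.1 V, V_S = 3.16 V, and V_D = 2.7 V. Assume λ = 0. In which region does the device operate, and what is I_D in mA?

V_SG = V_S − V_G = 3.16 − 3.1 = 0.06 V; V_SD = V_S − V_D = 3.16 − 2.7 = 0.46 V.
V_SG = 0.06 V < |V_tp| = 0.38 V, so the transistor is in cutoff.

Cutoff; I_D = 0 mA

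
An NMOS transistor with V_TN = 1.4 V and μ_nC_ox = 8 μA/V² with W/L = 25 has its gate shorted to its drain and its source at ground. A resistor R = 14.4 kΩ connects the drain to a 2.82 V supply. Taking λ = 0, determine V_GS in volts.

V_GS = 2.10 V

With gate tied to drain, V_GS = V_DS ≥ V_GS − V_TN, so the device is in saturation.
k_n = μ_nC_ox · (W/L) = 0.2 mA/V².
KCL at the drain: ½ k_n (V_GS − V_TN)² = (V_DD − V_GS)/R.
Let x = V_GS − 1.4. Then 1.44 x² + x − 1.42 = 0, giving x = 0.705 V (positive root), so V_GS = 2.1 V.
I_D = (V_DD − V_GS)/R = (2.82 − 2.1) / 14.4 = 0.0497 mA.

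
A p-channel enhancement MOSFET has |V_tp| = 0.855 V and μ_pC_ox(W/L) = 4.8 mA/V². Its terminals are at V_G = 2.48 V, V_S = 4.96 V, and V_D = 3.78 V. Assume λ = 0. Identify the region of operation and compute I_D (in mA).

V_SG = V_S − V_G = 4.96 − 2.48 = 2.48 V; V_SD = V_S − V_D = 4.96 − 3.78 = 1.18 V.
V_ov = V_SG − |V_tp| = 2.48 − 0.855 = 1.62 V.
Since V_SD = 1.18 V < V_ov = 1.62 V, the device is in the triode region.
I_D = k_p [V_ov · V_SD − ½ V_SD²] = 4.8 × [1.62 × 1.18 − 0.5 × 1.18²] = 5.86 mA.

Triode; I_D = 5.86 mA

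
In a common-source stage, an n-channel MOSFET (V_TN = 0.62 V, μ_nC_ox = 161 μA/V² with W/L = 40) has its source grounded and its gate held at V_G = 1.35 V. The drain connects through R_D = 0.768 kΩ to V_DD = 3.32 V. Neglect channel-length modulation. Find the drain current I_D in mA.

V_GS = V_G = 1.35 V, so V_ov = 1.35 − 0.62 = 0.73 V.
k_n = μ_nC_ox · (W/L) = 6.44 mA/V².
Assume saturation: I_D = ½ k_n V_ov² = 0.5 × 6.44 × 0.73² = 1.72 mA, giving V_DS = V_DD − I_D R_D = 3.32 − 1.72 × 0.768 = 2 V.
V_DS = 2 V ≥ V_ov = 0.73 V, confirming saturation.

I_D = 1.72 mA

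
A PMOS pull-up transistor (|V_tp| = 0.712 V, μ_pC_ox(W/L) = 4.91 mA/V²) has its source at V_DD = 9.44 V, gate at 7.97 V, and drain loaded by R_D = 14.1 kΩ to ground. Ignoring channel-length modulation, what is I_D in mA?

V_SG = V_DD − V_G = 9.44 − 7.97 = 1.47 V, so V_ov = 1.47 − 0.712 = 0.758 V.
Assume saturation: I_D = ½ k_p V_ov² = 0.5 × 4.91 × 0.758² = 1.41 mA, giving V_SD = V_DD − I_D R_D = 9.44 − 1.41 × 14.1 = -10.4 V.
But -10.4 V < V_ov = 0.758 V, so the device is actually in triode.
In triode I_D = k_p[V_ov V_SD − ½ V_SD²] and I_D = (V_DD − V_SD)/R_D. Equating: 34.6 V_SD² − 53.48 V_SD + 9.44 = 0, giving V_SD = 0.203 V (the root below V_ov).
I_D = (9.44 − 0.203) / 14.1 = 0.655 mA.

I_D = 0.655 mA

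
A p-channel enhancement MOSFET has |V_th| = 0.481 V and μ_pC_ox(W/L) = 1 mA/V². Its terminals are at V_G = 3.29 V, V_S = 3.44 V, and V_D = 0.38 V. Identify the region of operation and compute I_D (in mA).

V_SG = V_S − V_G = 3.44 − 3.29 = 0.15 V; V_SD = V_S − V_D = 3.44 − 0.38 = 3.06 V.
V_SG = 0.15 V < |V_th| = 0.481 V, so the transistor is in cutoff.

Cutoff; I_D = 0 mA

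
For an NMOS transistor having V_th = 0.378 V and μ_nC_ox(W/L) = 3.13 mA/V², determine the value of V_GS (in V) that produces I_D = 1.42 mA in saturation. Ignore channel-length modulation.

In saturation I_D = ½ k_n (V_GS − V_th)², so V_GS − V_th = √(2 I_D / k_n) = √(2 × 1.42 / 3.13) = 0.953 V.
V_GS = 0.378 + 0.953 = 1.33 V.

V_GS = 1.33 V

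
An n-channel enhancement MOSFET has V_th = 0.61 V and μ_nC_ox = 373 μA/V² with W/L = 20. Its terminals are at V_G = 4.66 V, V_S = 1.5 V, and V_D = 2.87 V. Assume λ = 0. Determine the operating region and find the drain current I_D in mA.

Triode; I_D = 19.1 mA

V_GS = V_G − V_S = 4.66 − 1.5 = 3.16 V; V_DS = V_D − V_S = 2.87 − 1.5 = 1.37 V.
k_n = μ_nC_ox · (W/L) = 7.46 mA/V².
V_ov = V_GS − V_th = 3.16 − 0.61 = 2.55 V.
Since V_DS = 1.37 V < V_ov = 2.55 V, the device is in the triode region.
I_D = k_n [V_ov · V_DS − ½ V_DS²] = 7.46 × [2.55 × 1.37 − 0.5 × 1.37²] = 19.1 mA.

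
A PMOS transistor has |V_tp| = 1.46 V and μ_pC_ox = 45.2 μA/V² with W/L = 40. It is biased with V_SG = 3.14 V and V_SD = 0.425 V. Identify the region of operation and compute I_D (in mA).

Triode; I_D = 1.13 mA

k_p = μ_pC_ox · (W/L) = 1.808 mA/V².
V_ov = V_SG − |V_tp| = 3.14 − 1.46 = 1.68 V.
Since V_SD = 0.425 V < V_ov = 1.68 V, the device is in the triode region.
I_D = k_p [V_ov · V_SD − ½ V_SD²] = 1.808 × [1.68 × 0.425 − 0.5 × 0.425²] = 1.13 mA.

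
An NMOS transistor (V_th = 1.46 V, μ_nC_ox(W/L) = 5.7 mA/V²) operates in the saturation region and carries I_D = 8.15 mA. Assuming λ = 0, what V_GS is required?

In saturation I_D = ½ k_n (V_GS − V_th)², so V_GS − V_th = √(2 I_D / k_n) = √(2 × 8.15 / 5.7) = 1.69 V.
V_GS = 1.46 + 1.69 = 3.15 V.

V_GS = 3.15 V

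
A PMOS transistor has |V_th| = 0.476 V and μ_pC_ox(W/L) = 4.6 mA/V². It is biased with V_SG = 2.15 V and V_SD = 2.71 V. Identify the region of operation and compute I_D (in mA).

Saturation; I_D = 6.45 mA

V_ov = V_SG − |V_th| = 2.15 − 0.476 = 1.67 V.
Since V_SD = 2.71 V ≥ V_ov = 1.67 V, the device is in saturation.
I_D = ½ k_p V_ov² = 0.5 × 4.6 × 1.67² = 6.45 mA.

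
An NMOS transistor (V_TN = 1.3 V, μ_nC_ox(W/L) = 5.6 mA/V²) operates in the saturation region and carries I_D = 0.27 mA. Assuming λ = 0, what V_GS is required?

In saturation I_D = ½ k_n (V_GS − V_TN)², so V_GS − V_TN = √(2 I_D / k_n) = √(2 × 0.27 / 5.6) = 0.311 V.
V_GS = 1.3 + 0.311 = 1.61 V.

V_GS = 1.61 V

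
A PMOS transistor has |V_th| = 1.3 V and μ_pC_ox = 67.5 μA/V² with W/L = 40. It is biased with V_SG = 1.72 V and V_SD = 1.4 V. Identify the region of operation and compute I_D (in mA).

Saturation; I_D = 0.238 mA

k_p = μ_pC_ox · (W/L) = 2.7 mA/V².
V_ov = V_SG − |V_th| = 1.72 − 1.3 = 0.42 V.
Since V_SD = 1.4 V ≥ V_ov = 0.42 V, the device is in saturation.
I_D = ½ k_p V_ov² = 0.5 × 2.7 × 0.42² = 0.238 mA.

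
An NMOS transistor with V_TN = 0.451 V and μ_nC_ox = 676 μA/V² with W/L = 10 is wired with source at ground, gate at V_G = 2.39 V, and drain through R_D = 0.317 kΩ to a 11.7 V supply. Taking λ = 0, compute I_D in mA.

I_D = 12.7 mA

V_GS = V_G = 2.39 V, so V_ov = 2.39 − 0.451 = 1.94 V.
k_n = μ_nC_ox · (W/L) = 6.76 mA/V².
Assume saturation: I_D = ½ k_n V_ov² = 0.5 × 6.76 × 1.94² = 12.7 mA, giving V_DS = V_DD − I_D R_D = 11.7 − 12.7 × 0.317 = 7.67 V.
V_DS = 7.67 V ≥ V_ov = 1.94 V, confirming saturation.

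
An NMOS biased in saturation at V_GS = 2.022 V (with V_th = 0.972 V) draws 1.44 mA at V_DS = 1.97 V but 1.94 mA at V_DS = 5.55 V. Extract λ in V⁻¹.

λ = 0.120 V⁻¹

With V_GS fixed, I_D ∝ (1 + λ V_DS) in saturation, so I_D2/I_D1 = (1 + λ V_DS2)/(1 + λ V_DS1).
1.94/1.44 = 1.347 = (1 + 5.55 λ)/(1 + 1.97 λ).
Solving: λ (I_D1 V_DS2 − I_D2 V_DS1) = I_D2 − I_D1, so λ = (1.94 − 1.44) / (1.44 × 5.55 − 1.94 × 1.97) = 0.5 / 4.17 = 0.12 V⁻¹.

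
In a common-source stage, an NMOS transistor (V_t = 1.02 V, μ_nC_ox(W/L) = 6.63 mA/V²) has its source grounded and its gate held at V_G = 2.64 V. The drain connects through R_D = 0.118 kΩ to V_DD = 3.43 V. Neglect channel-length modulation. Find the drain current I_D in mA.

V_GS = V_G = 2.64 V, so V_ov = 2.64 − 1.02 = 1.62 V.
Assume saturation: I_D = ½ k_n V_ov² = 0.5 × 6.63 × 1.62² = 8.7 mA, giving V_DS = V_DD − I_D R_D = 3.43 − 8.7 × 0.118 = 2.4 V.
V_DS = 2.4 V ≥ V_ov = 1.62 V, confirming saturation.

I_D = 8.70 mA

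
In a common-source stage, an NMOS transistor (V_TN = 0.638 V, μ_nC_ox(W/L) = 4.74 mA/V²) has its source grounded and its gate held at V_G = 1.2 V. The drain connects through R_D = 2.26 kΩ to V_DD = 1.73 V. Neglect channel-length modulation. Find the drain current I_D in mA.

V_GS = V_G = 1.2 V, so V_ov = 1.2 − 0.638 = 0.562 V.
Assume saturation: I_D = ½ k_n V_ov² = 0.5 × 4.74 × 0.562² = 0.749 mA, giving V_DS = V_DD − I_D R_D = 1.73 − 0.749 × 2.26 = 0.0383 V.
But 0.0383 V < V_ov = 0.562 V, so the device is actually in triode.
In triode I_D = k_n[V_ov V_DS − ½ V_DS²] and I_D = (V_DD − V_DS)/R_D. Equating: 5.36 V_DS² − 7.02 V_DS + 1.73 = 0, giving V_DS = 0.329 V (the root below V_ov).
I_D = (1.73 − 0.329) / 2.26 = 0.62 mA.

I_D = 0.620 mA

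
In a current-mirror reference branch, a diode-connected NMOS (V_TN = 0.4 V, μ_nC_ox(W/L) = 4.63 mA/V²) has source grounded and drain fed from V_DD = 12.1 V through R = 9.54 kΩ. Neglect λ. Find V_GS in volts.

V_GS = 1.11 V

With gate tied to drain, V_GS = V_DS ≥ V_GS − V_TN, so the device is in saturation.
KCL at the drain: ½ k_n (V_GS − V_TN)² = (V_DD − V_GS)/R.
Let x = V_GS − 0.4. Then 22.1 x² + x − 11.7 = 0, giving x = 0.706 V (positive root), so V_GS = 1.11 V.
I_D = (V_DD − V_GS)/R = (12.1 − 1.11) / 9.54 = 1.15 mA.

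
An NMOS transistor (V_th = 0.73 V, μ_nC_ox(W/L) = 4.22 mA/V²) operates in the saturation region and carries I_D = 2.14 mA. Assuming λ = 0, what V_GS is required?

V_GS = 1.74 V

In saturation I_D = ½ k_n (V_GS − V_th)², so V_GS − V_th = √(2 I_D / k_n) = √(2 × 2.14 / 4.22) = 1.01 V.
V_GS = 0.73 + 1.01 = 1.74 V.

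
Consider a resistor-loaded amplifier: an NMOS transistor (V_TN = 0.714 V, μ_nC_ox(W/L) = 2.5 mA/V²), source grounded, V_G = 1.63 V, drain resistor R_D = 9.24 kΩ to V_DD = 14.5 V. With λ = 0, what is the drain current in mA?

I_D = 1.05 mA

V_GS = V_G = 1.63 V, so V_ov = 1.63 − 0.714 = 0.916 V.
Assume saturation: I_D = ½ k_n V_ov² = 0.5 × 2.5 × 0.916² = 1.05 mA, giving V_DS = V_DD − I_D R_D = 14.5 − 1.05 × 9.24 = 4.81 V.
V_DS = 4.81 V ≥ V_ov = 0.916 V, confirming saturation.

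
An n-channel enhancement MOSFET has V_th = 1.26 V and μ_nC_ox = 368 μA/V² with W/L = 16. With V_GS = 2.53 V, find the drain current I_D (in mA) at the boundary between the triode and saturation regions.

At the boundary V_DS = V_ov = V_GS − V_th = 2.53 − 1.26 = 1.27 V.
k_n = μ_nC_ox · (W/L) = 5.888 mA/V².
I_D = ½ k_n V_ov² = 0.5 × 5.888 × 1.27² = 4.75 mA.

I_D = 4.75 mA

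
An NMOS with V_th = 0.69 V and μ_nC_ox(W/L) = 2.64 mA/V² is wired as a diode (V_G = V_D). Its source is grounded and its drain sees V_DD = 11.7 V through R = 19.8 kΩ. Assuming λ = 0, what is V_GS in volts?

V_GS = 1.32 V

With gate tied to drain, V_GS = V_DS ≥ V_GS − V_th, so the device is in saturation.
KCL at the drain: ½ k_n (V_GS − V_th)² = (V_DD − V_GS)/R.
Let x = V_GS − 0.69. Then 26.1 x² + x − 11.01 = 0, giving x = 0.63 V (positive root), so V_GS = 1.32 V.
I_D = (V_DD − V_GS)/R = (11.7 − 1.32) / 19.8 = 0.524 mA.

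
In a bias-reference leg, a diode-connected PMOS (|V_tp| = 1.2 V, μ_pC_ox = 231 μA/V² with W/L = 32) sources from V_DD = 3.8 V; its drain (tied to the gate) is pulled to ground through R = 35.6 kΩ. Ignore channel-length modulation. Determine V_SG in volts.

With gate tied to drain, V_SG = V_SD ≥ V_SG − |V_tp|, so the device is in saturation.
k_p = μ_pC_ox · (W/L) = 7.392 mA/V².
KCL at the drain: ½ k_p (V_SG − |V_tp|)² = (V_DD − V_SG)/R.
Let x = V_SG − 1.2. Then 132 x² + x − 2.6 = 0, giving x = 0.137 V (positive root), so V_SG = 1.34 V.
I_D = (V_DD − V_SG)/R = (3.8 − 1.34) / 35.6 = 0.0692 mA.

V_SG = 1.34 V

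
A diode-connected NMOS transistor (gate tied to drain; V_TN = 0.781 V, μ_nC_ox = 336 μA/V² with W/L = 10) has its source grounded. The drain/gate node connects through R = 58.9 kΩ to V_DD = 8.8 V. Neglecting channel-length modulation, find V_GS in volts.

V_GS = 1.06 V

With gate tied to drain, V_GS = V_DS ≥ V_GS − V_TN, so the device is in saturation.
k_n = μ_nC_ox · (W/L) = 3.36 mA/V².
KCL at the drain: ½ k_n (V_GS − V_TN)² = (V_DD − V_GS)/R.
Let x = V_GS − 0.781. Then 99 x² + x − 8.019 = 0, giving x = 0.28 V (positive root), so V_GS = 1.06 V.
I_D = (V_DD − V_GS)/R = (8.8 − 1.06) / 58.9 = 0.131 mA.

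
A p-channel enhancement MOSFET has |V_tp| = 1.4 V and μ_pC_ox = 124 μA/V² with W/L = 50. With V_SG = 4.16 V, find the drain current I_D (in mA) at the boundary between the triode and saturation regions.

At the boundary V_SD = V_ov = V_SG − |V_tp| = 4.16 − 1.4 = 2.76 V.
k_p = μ_pC_ox · (W/L) = 6.2 mA/V².
I_D = ½ k_p V_ov² = 0.5 × 6.2 × 2.76² = 23.6 mA.

I_D = 23.6 mA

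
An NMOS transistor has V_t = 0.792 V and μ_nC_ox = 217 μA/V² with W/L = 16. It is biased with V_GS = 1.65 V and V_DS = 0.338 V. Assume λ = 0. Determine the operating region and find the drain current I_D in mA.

Triode; I_D = 0.809 mA

k_n = μ_nC_ox · (W/L) = 3.472 mA/V².
V_ov = V_GS − V_t = 1.65 − 0.792 = 0.858 V.
Since V_DS = 0.338 V < V_ov = 0.858 V, the device is in the triode region.
I_D = k_n [V_ov · V_DS − ½ V_DS²] = 3.472 × [0.858 × 0.338 − 0.5 × 0.338²] = 0.809 mA.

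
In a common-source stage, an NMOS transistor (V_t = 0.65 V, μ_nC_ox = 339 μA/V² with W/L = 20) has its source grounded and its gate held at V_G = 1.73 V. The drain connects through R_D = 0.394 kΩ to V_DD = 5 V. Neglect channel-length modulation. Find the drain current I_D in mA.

I_D = 3.95 mA

V_GS = V_G = 1.73 V, so V_ov = 1.73 − 0.65 = 1.08 V.
k_n = μ_nC_ox · (W/L) = 6.78 mA/V².
Assume saturation: I_D = ½ k_n V_ov² = 0.5 × 6.78 × 1.08² = 3.95 mA, giving V_DS = V_DD − I_D R_D = 5 − 3.95 × 0.394 = 3.44 V.
V_DS = 3.44 V ≥ V_ov = 1.08 V, confirming saturation.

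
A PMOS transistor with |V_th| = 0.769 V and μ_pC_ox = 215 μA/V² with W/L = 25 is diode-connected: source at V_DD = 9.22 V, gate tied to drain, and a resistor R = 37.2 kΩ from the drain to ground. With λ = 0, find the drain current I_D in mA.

With gate tied to drain, V_SG = V_SD ≥ V_SG − |V_th|, so the device is in saturation.
k_p = μ_pC_ox · (W/L) = 5.375 mA/V².
KCL at the drain: ½ k_p (V_SG − |V_th|)² = (V_DD − V_SG)/R.
Let x = V_SG − 0.769. Then 100 x² + x − 8.451 = 0, giving x = 0.286 V (positive root), so V_SG = 1.05 V.
I_D = (V_DD − V_SG)/R = (9.22 − 1.05) / 37.2 = 0.219 mA.

I_D = 0.219 mA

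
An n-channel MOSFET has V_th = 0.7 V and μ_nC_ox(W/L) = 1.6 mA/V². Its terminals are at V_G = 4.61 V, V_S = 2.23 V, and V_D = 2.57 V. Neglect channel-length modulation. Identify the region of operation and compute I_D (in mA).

Triode; I_D = 0.821 mA

V_GS = V_G − V_S = 4.61 − 2.23 = 2.38 V; V_DS = V_D − V_S = 2.57 − 2.23 = 0.34 V.
V_ov = V_GS − V_th = 2.38 − 0.7 = 1.68 V.
Since V_DS = 0.34 V < V_ov = 1.68 V, the device is in the triode region.
I_D = k_n [V_ov · V_DS − ½ V_DS²] = 1.6 × [1.68 × 0.34 − 0.5 × 0.34²] = 0.821 mA.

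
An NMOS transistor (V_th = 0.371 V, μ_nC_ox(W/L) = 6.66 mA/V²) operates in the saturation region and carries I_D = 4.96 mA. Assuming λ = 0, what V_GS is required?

In saturation I_D = ½ k_n (V_GS − V_th)², so V_GS − V_th = √(2 I_D / k_n) = √(2 × 4.96 / 6.66) = 1.22 V.
V_GS = 0.371 + 1.22 = 1.59 V.

V_GS = 1.59 V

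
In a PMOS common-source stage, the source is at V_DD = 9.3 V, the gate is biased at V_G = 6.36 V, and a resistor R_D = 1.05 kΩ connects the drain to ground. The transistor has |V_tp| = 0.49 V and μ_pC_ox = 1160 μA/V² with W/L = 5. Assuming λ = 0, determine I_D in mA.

V_SG = V_DD − V_G = 9.3 − 6.36 = 2.94 V, so V_ov = 2.94 − 0.49 = 2.45 V.
k_p = μ_pC_ox · (W/L) = 5.8 mA/V².
Assume saturation: I_D = ½ k_p V_ov² = 0.5 × 5.8 × 2.45² = 17.4 mA, giving V_SD = V_DD − I_D R_D = 9.3 − 17.4 × 1.05 = -8.98 V.
But -8.98 V < V_ov = 2.45 V, so the device is actually in triode.
In triode I_D = k_p[V_ov V_SD − ½ V_SD²] and I_D = (V_DD − V_SD)/R_D. Equating: 3.04 V_SD² − 15.92 V_SD + 9.3 = 0, giving V_SD = 0.67 V (the root below V_ov).
I_D = (9.3 − 0.67) / 1.05 = 8.22 mA.

I_D = 8.22 mA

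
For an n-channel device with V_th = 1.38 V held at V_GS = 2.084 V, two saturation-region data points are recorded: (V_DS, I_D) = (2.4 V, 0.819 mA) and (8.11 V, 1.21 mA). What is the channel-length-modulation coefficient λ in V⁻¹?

With V_GS fixed, I_D ∝ (1 + λ V_DS) in saturation, so I_D2/I_D1 = (1 + λ V_DS2)/(1 + λ V_DS1).
1.21/0.819 = 1.477 = (1 + 8.11 λ)/(1 + 2.4 λ).
Solving: λ (I_D1 V_DS2 − I_D2 V_DS1) = I_D2 − I_D1, so λ = (1.21 − 0.819) / (0.819 × 8.11 − 1.21 × 2.4) = 0.391 / 3.74 = 0.105 V⁻¹.

λ = 0.105 V⁻¹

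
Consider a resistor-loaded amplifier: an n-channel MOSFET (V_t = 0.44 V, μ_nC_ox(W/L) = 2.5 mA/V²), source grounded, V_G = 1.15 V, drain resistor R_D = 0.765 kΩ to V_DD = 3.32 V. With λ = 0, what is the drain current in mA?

I_D = 0.630 mA

V_GS = V_G = 1.15 V, so V_ov = 1.15 − 0.44 = 0.71 V.
Assume saturation: I_D = ½ k_n V_ov² = 0.5 × 2.5 × 0.71² = 0.63 mA, giving V_DS = V_DD − I_D R_D = 3.32 − 0.63 × 0.765 = 2.84 V.
V_DS = 2.84 V ≥ V_ov = 0.71 V, confirming saturation.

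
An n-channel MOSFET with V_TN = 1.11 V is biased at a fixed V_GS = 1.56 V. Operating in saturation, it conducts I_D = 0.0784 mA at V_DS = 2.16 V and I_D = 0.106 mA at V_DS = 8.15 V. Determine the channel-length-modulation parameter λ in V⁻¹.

With V_GS fixed, I_D ∝ (1 + λ V_DS) in saturation, so I_D2/I_D1 = (1 + λ V_DS2)/(1 + λ V_DS1).
0.106/0.0784 = 1.352 = (1 + 8.15 λ)/(1 + 2.16 λ).
Solving: λ (I_D1 V_DS2 − I_D2 V_DS1) = I_D2 − I_D1, so λ = (0.106 − 0.0784) / (0.0784 × 8.15 − 0.106 × 2.16) = 0.0276 / 0.41 = 0.0673 V⁻¹.

λ = 0.0673 V⁻¹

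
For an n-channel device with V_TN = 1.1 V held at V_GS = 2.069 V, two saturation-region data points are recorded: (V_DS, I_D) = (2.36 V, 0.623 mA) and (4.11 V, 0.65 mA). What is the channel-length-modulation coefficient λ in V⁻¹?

λ = 0.0263 V⁻¹

With V_GS fixed, I_D ∝ (1 + λ V_DS) in saturation, so I_D2/I_D1 = (1 + λ V_DS2)/(1 + λ V_DS1).
0.65/0.623 = 1.043 = (1 + 4.11 λ)/(1 + 2.36 λ).
Solving: λ (I_D1 V_DS2 − I_D2 V_DS1) = I_D2 − I_D1, so λ = (0.65 − 0.623) / (0.623 × 4.11 − 0.65 × 2.36) = 0.027 / 1.03 = 0.0263 V⁻¹.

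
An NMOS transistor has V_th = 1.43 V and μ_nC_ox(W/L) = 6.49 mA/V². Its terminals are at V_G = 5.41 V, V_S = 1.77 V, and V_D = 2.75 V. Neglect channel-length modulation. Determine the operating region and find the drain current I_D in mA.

Triode; I_D = 10.9 mA

V_GS = V_G − V_S = 5.41 − 1.77 = 3.64 V; V_DS = V_D − V_S = 2.75 − 1.77 = 0.98 V.
V_ov = V_GS − V_th = 3.64 − 1.43 = 2.21 V.
Since V_DS = 0.98 V < V_ov = 2.21 V, the device is in the triode region.
I_D = k_n [V_ov · V_DS − ½ V_DS²] = 6.49 × [2.21 × 0.98 − 0.5 × 0.98²] = 10.9 mA.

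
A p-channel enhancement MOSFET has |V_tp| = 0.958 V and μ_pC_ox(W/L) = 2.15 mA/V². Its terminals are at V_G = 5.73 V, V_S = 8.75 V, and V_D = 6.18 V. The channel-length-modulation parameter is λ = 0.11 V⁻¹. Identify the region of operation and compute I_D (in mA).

Saturation; I_D = 5.86 mA

V_SG = V_S − V_G = 8.75 − 5.73 = 3.02 V; V_SD = V_S − V_D = 8.75 − 6.18 = 2.57 V.
V_ov = V_SG − |V_tp| = 3.02 − 0.958 = 2.06 V.
Since V_SD = 2.57 V ≥ V_ov = 2.06 V, the device is in saturation.
I_D = ½ k_p V_ov² (1 + λ V_SD) = 0.5 × 2.15 × 2.06² × (1 + 0.11 × 2.57) = 5.86 mA.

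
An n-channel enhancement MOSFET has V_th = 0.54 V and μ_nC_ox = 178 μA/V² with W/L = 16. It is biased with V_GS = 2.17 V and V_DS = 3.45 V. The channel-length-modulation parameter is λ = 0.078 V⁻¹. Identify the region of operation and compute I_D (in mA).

k_n = μ_nC_ox · (W/L) = 2.848 mA/V².
V_ov = V_GS − V_th = 2.17 − 0.54 = 1.63 V.
Since V_DS = 3.45 V ≥ V_ov = 1.63 V, the device is in saturation.
I_D = ½ k_n V_ov² (1 + λ V_DS) = 0.5 × 2.848 × 1.63² × (1 + 0.078 × 3.45) = 4.8 mA.

Saturation; I_D = 4.80 mA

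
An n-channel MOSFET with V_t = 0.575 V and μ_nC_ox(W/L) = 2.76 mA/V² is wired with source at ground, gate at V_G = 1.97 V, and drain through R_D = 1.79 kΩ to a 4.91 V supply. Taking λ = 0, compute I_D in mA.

I_D = 2.27 mA

V_GS = V_G = 1.97 V, so V_ov = 1.97 − 0.575 = 1.4 V.
Assume saturation: I_D = ½ k_n V_ov² = 0.5 × 2.76 × 1.4² = 2.69 mA, giving V_DS = V_DD − I_D R_D = 4.91 − 2.69 × 1.79 = 0.103 V.
But 0.103 V < V_ov = 1.4 V, so the device is actually in triode.
In triode I_D = k_n[V_ov V_DS − ½ V_DS²] and I_D = (V_DD − V_DS)/R_D. Equating: 2.47 V_DS² − 7.892 V_DS + 4.91 = 0, giving V_DS = 0.846 V (the root below V_ov).
I_D = (4.91 − 0.846) / 1.79 = 2.27 mA.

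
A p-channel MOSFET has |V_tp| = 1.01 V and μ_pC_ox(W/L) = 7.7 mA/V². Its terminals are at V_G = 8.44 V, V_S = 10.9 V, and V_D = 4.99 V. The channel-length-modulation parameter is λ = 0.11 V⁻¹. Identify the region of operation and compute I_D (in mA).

Saturation; I_D = 13.4 mA

V_SG = V_S − V_G = 10.9 − 8.44 = 2.46 V; V_SD = V_S − V_D = 10.9 − 4.99 = 5.91 V.
V_ov = V_SG − |V_tp| = 2.46 − 1.01 = 1.45 V.
Since V_SD = 5.91 V ≥ V_ov = 1.45 V, the device is in saturation.
I_D = ½ k_p V_ov² (1 + λ V_SD) = 0.5 × 7.7 × 1.45² × (1 + 0.11 × 5.91) = 13.4 mA.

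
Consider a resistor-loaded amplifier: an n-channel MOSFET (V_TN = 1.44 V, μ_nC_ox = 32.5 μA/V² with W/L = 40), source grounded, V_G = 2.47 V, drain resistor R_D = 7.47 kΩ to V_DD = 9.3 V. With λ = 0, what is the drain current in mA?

V_GS = V_G = 2.47 V, so V_ov = 2.47 − 1.44 = 1.03 V.
k_n = μ_nC_ox · (W/L) = 1.3 mA/V².
Assume saturation: I_D = ½ k_n V_ov² = 0.5 × 1.3 × 1.03² = 0.69 mA, giving V_DS = V_DD − I_D R_D = 9.3 − 0.69 × 7.47 = 4.15 V.
V_DS = 4.15 V ≥ V_ov = 1.03 V, confirming saturation.

I_D = 0.690 mA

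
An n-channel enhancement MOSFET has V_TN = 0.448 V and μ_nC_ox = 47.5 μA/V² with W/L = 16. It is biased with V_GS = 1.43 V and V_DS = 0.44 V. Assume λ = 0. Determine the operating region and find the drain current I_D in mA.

Triode; I_D = 0.255 mA

k_n = μ_nC_ox · (W/L) = 0.76 mA/V².
V_ov = V_GS − V_TN = 1.43 − 0.448 = 0.982 V.
Since V_DS = 0.44 V < V_ov = 0.982 V, the device is in the triode region.
I_D = k_n [V_ov · V_DS − ½ V_DS²] = 0.76 × [0.982 × 0.44 − 0.5 × 0.44²] = 0.255 mA.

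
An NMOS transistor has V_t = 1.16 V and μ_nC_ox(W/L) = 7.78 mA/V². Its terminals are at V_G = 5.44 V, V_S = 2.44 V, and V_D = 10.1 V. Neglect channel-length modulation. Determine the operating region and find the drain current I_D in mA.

V_GS = V_G − V_S = 5.44 − 2.44 = 3 V; V_DS = V_D − V_S = 10.1 − 2.44 = 7.66 V.
V_ov = V_GS − V_t = 3 − 1.16 = 1.84 V.
Since V_DS = 7.66 V ≥ V_ov = 1.84 V, the device is in saturation.
I_D = ½ k_n V_ov² = 0.5 × 7.78 × 1.84² = 13.2 mA.

Saturation; I_D = 13.2 mA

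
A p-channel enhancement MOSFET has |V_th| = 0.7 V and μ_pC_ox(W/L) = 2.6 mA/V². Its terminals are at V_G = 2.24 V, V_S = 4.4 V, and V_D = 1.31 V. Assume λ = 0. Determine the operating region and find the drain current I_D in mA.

V_SG = V_S − V_G = 4.4 − 2.24 = 2.16 V; V_SD = V_S − V_D = 4.4 − 1.31 = 3.09 V.
V_ov = V_SG − |V_th| = 2.16 − 0.7 = 1.46 V.
Since V_SD = 3.09 V ≥ V_ov = 1.46 V, the device is in saturation.
I_D = ½ k_p V_ov² = 0.5 × 2.6 × 1.46² = 2.77 mA.

Saturation; I_D = 2.77 mA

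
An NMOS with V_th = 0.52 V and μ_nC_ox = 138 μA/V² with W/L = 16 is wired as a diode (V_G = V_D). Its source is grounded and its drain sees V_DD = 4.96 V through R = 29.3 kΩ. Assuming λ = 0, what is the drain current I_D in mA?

With gate tied to drain, V_GS = V_DS ≥ V_GS − V_th, so the device is in saturation.
k_n = μ_nC_ox · (W/L) = 2.208 mA/V².
KCL at the drain: ½ k_n (V_GS − V_th)² = (V_DD − V_GS)/R.
Let x = V_GS − 0.52. Then 32.3 x² + x − 4.44 = 0, giving x = 0.355 V (positive root), so V_GS = 0.875 V.
I_D = (V_DD − V_GS)/R = (4.96 − 0.875) / 29.3 = 0.139 mA.

I_D = 0.139 mA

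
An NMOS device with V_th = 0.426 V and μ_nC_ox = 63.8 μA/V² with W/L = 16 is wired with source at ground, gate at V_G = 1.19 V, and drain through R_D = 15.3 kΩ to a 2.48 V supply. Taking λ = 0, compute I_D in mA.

I_D = 0.148 mA

V_GS = V_G = 1.19 V, so V_ov = 1.19 − 0.426 = 0.764 V.
k_n = μ_nC_ox · (W/L) = 1.021 mA/V².
Assume saturation: I_D = ½ k_n V_ov² = 0.5 × 1.021 × 0.764² = 0.298 mA, giving V_DS = V_DD − I_D R_D = 2.48 − 0.298 × 15.3 = -2.08 V.
But -2.08 V < V_ov = 0.764 V, so the device is actually in triode.
In triode I_D = k_n[V_ov V_DS − ½ V_DS²] and I_D = (V_DD − V_DS)/R_D. Equating: 7.81 V_DS² − 12.93 V_DS + 2.48 = 0, giving V_DS = 0.221 V (the root below V_ov).
I_D = (2.48 − 0.221) / 15.3 = 0.148 mA.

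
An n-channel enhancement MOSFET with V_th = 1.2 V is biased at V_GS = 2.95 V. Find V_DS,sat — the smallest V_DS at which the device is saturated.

V_DS,sat = 1.75 V

The boundary between triode and saturation is V_DS = V_GS − V_th = V_ov.
V_ov = 2.95 − 1.2 = 1.75 V.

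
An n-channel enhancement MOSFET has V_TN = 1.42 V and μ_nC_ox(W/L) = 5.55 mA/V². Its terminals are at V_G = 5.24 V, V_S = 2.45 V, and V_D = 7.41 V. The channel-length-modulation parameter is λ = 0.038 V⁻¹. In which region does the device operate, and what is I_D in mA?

Saturation; I_D = 6.19 mA

V_GS = V_G − V_S = 5.24 − 2.45 = 2.79 V; V_DS = V_D − V_S = 7.41 − 2.45 = 4.96 V.
V_ov = V_GS − V_TN = 2.79 − 1.42 = 1.37 V.
Since V_DS = 4.96 V ≥ V_ov = 1.37 V, the device is in saturation.
I_D = ½ k_n V_ov² (1 + λ V_DS) = 0.5 × 5.55 × 1.37² × (1 + 0.038 × 4.96) = 6.19 mA.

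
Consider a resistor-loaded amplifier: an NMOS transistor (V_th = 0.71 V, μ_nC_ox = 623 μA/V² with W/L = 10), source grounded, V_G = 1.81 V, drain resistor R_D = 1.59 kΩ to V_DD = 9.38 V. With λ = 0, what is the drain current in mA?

I_D = 3.77 mA

V_GS = V_G = 1.81 V, so V_ov = 1.81 − 0.71 = 1.1 V.
k_n = μ_nC_ox · (W/L) = 6.23 mA/V².
Assume saturation: I_D = ½ k_n V_ov² = 0.5 × 6.23 × 1.1² = 3.77 mA, giving V_DS = V_DD − I_D R_D = 9.38 − 3.77 × 1.59 = 3.39 V.
V_DS = 3.39 V ≥ V_ov = 1.1 V, confirming saturation.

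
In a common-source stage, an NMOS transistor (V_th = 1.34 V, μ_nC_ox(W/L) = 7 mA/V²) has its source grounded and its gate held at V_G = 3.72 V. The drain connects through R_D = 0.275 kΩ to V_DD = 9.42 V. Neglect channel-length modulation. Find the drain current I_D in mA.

I_D = 19.8 mA

V_GS = V_G = 3.72 V, so V_ov = 3.72 − 1.34 = 2.38 V.
Assume saturation: I_D = ½ k_n V_ov² = 0.5 × 7 × 2.38² = 19.8 mA, giving V_DS = V_DD − I_D R_D = 9.42 − 19.8 × 0.275 = 3.97 V.
V_DS = 3.97 V ≥ V_ov = 2.38 V, confirming saturation.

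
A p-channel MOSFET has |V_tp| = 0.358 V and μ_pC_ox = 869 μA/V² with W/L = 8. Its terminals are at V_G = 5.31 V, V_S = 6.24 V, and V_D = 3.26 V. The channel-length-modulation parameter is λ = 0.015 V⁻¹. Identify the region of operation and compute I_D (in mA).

Saturation; I_D = 1.19 mA

V_SG = V_S − V_G = 6.24 − 5.31 = 0.93 V; V_SD = V_S − V_D = 6.24 − 3.26 = 2.98 V.
k_p = μ_pC_ox · (W/L) = 6.952 mA/V².
V_ov = V_SG − |V_tp| = 0.93 − 0.358 = 0.572 V.
Since V_SD = 2.98 V ≥ V_ov = 0.572 V, the device is in saturation.
I_D = ½ k_p V_ov² (1 + λ V_SD) = 0.5 × 6.952 × 0.572² × (1 + 0.015 × 2.98) = 1.19 mA.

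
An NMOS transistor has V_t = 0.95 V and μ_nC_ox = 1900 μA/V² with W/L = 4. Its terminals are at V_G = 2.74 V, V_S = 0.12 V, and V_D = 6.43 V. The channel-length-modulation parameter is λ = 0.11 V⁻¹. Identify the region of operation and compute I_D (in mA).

V_GS = V_G − V_S = 2.74 − 0.12 = 2.62 V; V_DS = V_D − V_S = 6.43 − 0.12 = 6.31 V.
k_n = μ_nC_ox · (W/L) = 7.6 mA/V².
V_ov = V_GS − V_t = 2.62 − 0.95 = 1.67 V.
Since V_DS = 6.31 V ≥ V_ov = 1.67 V, the device is in saturation.
I_D = ½ k_n V_ov² (1 + λ V_DS) = 0.5 × 7.6 × 1.67² × (1 + 0.11 × 6.31) = 18 mA.

Saturation; I_D = 18.0 mA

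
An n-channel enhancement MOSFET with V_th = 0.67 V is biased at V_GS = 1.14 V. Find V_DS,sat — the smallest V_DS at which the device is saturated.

V_DS,sat = 0.470 V

The boundary between triode and saturation is V_DS = V_GS − V_th = V_ov.
V_ov = 1.14 − 0.67 = 0.47 V.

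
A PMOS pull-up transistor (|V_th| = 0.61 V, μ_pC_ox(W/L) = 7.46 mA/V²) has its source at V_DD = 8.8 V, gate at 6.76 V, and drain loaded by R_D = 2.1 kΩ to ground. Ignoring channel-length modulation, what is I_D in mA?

V_SG = V_DD − V_G = 8.8 − 6.76 = 2.04 V, so V_ov = 2.04 − 0.61 = 1.43 V.
Assume saturation: I_D = ½ k_p V_ov² = 0.5 × 7.46 × 1.43² = 7.63 mA, giving V_SD = V_DD − I_D R_D = 8.8 − 7.63 × 2.1 = -7.22 V.
But -7.22 V < V_ov = 1.43 V, so the device is actually in triode.
In triode I_D = k_p[V_ov V_SD − ½ V_SD²] and I_D = (V_DD − V_SD)/R_D. Equating: 7.83 V_SD² − 23.4 V_SD + 8.8 = 0, giving V_SD = 0.441 V (the root below V_ov).
I_D = (8.8 − 0.441) / 2.1 = 3.98 mA.

I_D = 3.98 mA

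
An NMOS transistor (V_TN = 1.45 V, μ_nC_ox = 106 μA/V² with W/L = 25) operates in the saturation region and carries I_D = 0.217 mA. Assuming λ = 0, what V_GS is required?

k_n = μ_nC_ox · (W/L) = 2.65 mA/V².
In saturation I_D = ½ k_n (V_GS − V_TN)², so V_GS − V_TN = √(2 I_D / k_n) = √(2 × 0.217 / 2.65) = 0.405 V.
V_GS = 1.45 + 0.405 = 1.85 V.

V_GS = 1.85 V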